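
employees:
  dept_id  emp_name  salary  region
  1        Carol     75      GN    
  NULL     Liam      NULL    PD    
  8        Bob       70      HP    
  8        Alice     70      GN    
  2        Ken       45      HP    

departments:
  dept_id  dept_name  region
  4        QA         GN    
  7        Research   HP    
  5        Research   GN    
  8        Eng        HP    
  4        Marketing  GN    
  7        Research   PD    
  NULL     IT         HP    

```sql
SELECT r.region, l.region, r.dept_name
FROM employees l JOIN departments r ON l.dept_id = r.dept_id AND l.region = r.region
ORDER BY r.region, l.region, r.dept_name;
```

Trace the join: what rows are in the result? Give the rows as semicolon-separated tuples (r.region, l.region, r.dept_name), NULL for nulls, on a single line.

(HP, HP, Eng)

INNER JOIN keeps only pairs where the ON condition holds.
Matching on l.dept_id = r.dept_id AND l.region = r.region. A NULL in a compared column never satisfies the condition.
- dept_id=1, region=GN: no matching r row, dropped.
- dept_id=NULL, region=PD: no matching r row, dropped.
- dept_id=8, region=HP: 1 matching r row(s), so 1 row(s) emitted.
- dept_id=8, region=GN: no matching r row, dropped.
- dept_id=2, region=HP: no matching r row, dropped.
After projecting and ordering:
r.region | l.region | r.dept_name
HP | HP | Eng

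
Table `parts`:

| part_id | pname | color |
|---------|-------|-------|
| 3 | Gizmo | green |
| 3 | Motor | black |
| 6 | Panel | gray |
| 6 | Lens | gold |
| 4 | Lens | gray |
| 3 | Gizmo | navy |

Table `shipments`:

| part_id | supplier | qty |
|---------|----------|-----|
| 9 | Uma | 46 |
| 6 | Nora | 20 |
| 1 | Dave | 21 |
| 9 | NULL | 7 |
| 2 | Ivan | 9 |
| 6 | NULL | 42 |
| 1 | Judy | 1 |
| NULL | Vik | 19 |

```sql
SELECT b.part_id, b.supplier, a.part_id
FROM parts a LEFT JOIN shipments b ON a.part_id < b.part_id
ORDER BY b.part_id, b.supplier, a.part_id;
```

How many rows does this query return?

20

LEFT JOIN keeps every row from `parts`; unmatched rows get NULL for `shipments`'s columns.
Matching on a.part_id < b.part_id. A NULL in a compared column never satisfies the condition.
- a row (part_id=3): matches 4 b row(s) → 4 output row(s).
- a row (part_id=3): matches 4 b row(s) → 4 output row(s).
- a row (part_id=6): matches 2 b row(s) → 2 output row(s).
- a row (part_id=6): matches 2 b row(s) → 2 output row(s).
- a row (part_id=4): matches 4 b row(s) → 4 output row(s).
- a row (part_id=3): matches 4 b row(s) → 4 output row(s).
Total: 20 rows.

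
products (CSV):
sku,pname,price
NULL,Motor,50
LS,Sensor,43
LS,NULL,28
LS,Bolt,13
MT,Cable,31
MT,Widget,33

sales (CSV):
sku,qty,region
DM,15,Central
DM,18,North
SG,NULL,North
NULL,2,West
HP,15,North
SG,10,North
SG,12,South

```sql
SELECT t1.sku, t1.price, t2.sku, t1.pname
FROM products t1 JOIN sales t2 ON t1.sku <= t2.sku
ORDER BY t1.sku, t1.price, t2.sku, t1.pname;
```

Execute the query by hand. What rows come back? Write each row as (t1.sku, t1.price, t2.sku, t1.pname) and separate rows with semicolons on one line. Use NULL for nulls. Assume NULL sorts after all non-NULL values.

INNER JOIN keeps only pairs where the ON condition holds.
Matching on t1.sku <= t2.sku. A NULL in a compared column never satisfies the condition.
- t1[0] sku=NULL → no match; dropped.
- t1[1] sku=LS → 3 match(es) in t2 → 3 row(s).
- t1[2] sku=LS → 3 match(es) in t2 → 3 row(s).
- t1[3] sku=LS → 3 match(es) in t2 → 3 row(s).
- t1[4] sku=MT → 3 match(es) in t2 → 3 row(s).
- t1[5] sku=MT → 3 match(es) in t2 → 3 row(s).

(LS, 13, SG, Bolt); (LS, 13, SG, Bolt); (LS, 13, SG, Bolt); (LS, 28, SG, NULL); (LS, 28, SG, NULL); (LS, 28, SG, NULL); (LS, 43, SG, Sensor); (LS, 43, SG, Sensor); (LS, 43, SG, Sensor); (MT, 31, SG, Cable); (MT, 31, SG, Cable); (MT, 31, SG, Cable); (MT, 33, SG, Widget); (MT, 33, SG, Widget); (MT, 33, SG, Widget)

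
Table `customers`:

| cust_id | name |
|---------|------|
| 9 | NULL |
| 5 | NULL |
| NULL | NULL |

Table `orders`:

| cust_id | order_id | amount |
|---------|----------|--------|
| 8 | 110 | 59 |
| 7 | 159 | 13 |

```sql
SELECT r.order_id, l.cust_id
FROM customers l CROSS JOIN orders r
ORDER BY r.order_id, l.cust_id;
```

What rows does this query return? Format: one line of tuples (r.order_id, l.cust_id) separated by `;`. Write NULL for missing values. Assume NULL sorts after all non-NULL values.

CROSS JOIN pairs every row of `customers` with every row of `orders`: 3 × 2 = 6 rows.
After projecting and ordering:
r.order_id | l.cust_id
110 | 5
110 | 9
110 | NULL
159 | 5
159 | 9
159 | NULL

(110, 5); (110, 9); (110, NULL); (159, 5); (159, 9); (159, NULL)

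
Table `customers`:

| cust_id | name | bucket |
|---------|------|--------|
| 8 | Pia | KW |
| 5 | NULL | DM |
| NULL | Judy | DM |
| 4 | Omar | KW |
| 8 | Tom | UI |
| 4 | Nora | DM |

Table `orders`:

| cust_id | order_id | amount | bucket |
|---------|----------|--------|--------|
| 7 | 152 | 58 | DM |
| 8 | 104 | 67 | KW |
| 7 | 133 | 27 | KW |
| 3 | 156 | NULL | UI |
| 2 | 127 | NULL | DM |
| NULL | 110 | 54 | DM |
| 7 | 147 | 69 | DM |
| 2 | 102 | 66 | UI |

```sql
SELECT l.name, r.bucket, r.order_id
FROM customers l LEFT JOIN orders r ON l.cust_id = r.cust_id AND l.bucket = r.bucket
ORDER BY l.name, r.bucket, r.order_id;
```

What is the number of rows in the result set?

6

LEFT JOIN keeps every row from `customers`; unmatched rows get NULL for `orders`'s columns.
Matching on l.cust_id = r.cust_id AND l.bucket = r.bucket. A NULL in a compared column never satisfies the condition.
- l (cust_id=8, bucket=KW) pairs with 1 row(s) of r.
- l (cust_id=5, bucket=DM) has no partner → padded with NULL.
- l (cust_id=NULL, bucket=DM) has no partner → padded with NULL.
- l (cust_id=4, bucket=KW) has no partner → padded with NULL.
- l (cust_id=8, bucket=UI) has no partner → padded with NULL.
- l (cust_id=4, bucket=DM) has no partner → padded with NULL.
Total: 1 matched + 5 padded = 6 rows.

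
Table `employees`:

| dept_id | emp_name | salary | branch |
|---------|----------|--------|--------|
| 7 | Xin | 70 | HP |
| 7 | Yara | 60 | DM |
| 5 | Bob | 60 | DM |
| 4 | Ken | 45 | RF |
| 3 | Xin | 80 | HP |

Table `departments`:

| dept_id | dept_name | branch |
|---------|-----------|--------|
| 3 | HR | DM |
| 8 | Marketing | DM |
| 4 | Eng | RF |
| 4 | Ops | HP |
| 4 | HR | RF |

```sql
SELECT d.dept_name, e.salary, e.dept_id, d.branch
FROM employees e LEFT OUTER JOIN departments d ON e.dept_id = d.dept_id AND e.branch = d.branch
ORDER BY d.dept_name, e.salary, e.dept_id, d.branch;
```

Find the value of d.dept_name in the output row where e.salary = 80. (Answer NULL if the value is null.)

LEFT JOIN keeps every row from `employees`; unmatched rows get NULL for `departments`'s columns.
Matching on e.dept_id = d.dept_id AND e.branch = d.branch.
Matched pairs: 2; unmatched e rows kept: 4.

NULL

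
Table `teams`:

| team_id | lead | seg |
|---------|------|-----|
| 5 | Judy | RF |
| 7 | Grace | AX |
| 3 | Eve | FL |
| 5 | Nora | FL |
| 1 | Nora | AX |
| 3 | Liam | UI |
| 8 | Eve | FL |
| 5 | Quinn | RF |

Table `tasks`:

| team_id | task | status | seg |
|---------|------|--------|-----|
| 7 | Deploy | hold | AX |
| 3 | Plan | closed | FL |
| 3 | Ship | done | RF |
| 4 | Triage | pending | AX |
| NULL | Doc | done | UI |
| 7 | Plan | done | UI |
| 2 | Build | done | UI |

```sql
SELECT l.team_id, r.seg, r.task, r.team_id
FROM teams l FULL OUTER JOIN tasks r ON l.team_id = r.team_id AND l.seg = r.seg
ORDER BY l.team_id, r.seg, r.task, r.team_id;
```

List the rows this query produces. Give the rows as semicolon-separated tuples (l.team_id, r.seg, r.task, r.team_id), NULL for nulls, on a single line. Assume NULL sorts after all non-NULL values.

FULL OUTER JOIN keeps every row from both sides; unmatched rows get NULL for the other side's columns.
Matching on l.team_id = r.team_id AND l.seg = r.seg. A NULL in a compared column never satisfies the condition.
- l row (team_id=5, seg=RF): no match → kept, r columns NULL.
- l row (team_id=7, seg=AX): matches 1 r row(s) → 1 output row(s).
- l row (team_id=3, seg=FL): matches 1 r row(s) → 1 output row(s).
- l row (team_id=5, seg=FL): no match → kept, r columns NULL.
- l row (team_id=1, seg=AX): no match → kept, r columns NULL.
- l row (team_id=3, seg=UI): no match → kept, r columns NULL.
- l row (team_id=8, seg=FL): no match → kept, r columns NULL.
- l row (team_id=5, seg=RF): no match → kept, r columns NULL.
- 5 r row(s) had no l match → kept, l columns NULL.

(1, NULL, NULL, NULL); (3, FL, Plan, 3); (3, NULL, NULL, NULL); (5, NULL, NULL, NULL); (5, NULL, NULL, NULL); (5, NULL, NULL, NULL); (7, AX, Deploy, 7); (8, NULL, NULL, NULL); (NULL, AX, Triage, 4); (NULL, RF, Ship, 3); (NULL, UI, Build, 2); (NULL, UI, Doc, NULL); (NULL, UI, Plan, 7)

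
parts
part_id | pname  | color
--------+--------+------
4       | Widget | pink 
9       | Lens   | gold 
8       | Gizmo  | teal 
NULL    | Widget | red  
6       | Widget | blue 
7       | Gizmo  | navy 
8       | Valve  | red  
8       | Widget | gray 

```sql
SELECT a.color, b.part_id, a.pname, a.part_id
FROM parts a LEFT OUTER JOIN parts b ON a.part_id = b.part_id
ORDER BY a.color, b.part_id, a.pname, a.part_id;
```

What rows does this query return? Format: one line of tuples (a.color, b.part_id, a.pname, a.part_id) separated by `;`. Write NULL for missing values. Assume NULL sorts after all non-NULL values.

(blue, 6, Widget, 6); (gold, 9, Lens, 9); (gray, 8, Widget, 8); (gray, 8, Widget, 8); (gray, 8, Widget, 8); (navy, 7, Gizmo, 7); (pink, 4, Widget, 4); (red, 8, Valve, 8); (red, 8, Valve, 8); (red, 8, Valve, 8); (red, NULL, Widget, NULL); (teal, 8, Gizmo, 8); (teal, 8, Gizmo, 8); (teal, 8, Gizmo, 8)

LEFT JOIN keeps every row from `parts a`; unmatched rows get NULL for `parts b`'s columns.
Matching on a.part_id = b.part_id. A NULL in a compared column never satisfies the condition.
- a[0] part_id=4 → 1 match(es) in b → 1 row(s).
- a[1] part_id=9 → 1 match(es) in b → 1 row(s).
- a[2] part_id=8 → 3 match(es) in b → 3 row(s).
- a[3] part_id=NULL → no match; kept with NULLs on the b side.
- a[4] part_id=6 → 1 match(es) in b → 1 row(s).
- a[5] part_id=7 → 1 match(es) in b → 1 row(s).
- a[6] part_id=8 → 3 match(es) in b → 3 row(s).
- a[7] part_id=8 → 3 match(es) in b → 3 row(s).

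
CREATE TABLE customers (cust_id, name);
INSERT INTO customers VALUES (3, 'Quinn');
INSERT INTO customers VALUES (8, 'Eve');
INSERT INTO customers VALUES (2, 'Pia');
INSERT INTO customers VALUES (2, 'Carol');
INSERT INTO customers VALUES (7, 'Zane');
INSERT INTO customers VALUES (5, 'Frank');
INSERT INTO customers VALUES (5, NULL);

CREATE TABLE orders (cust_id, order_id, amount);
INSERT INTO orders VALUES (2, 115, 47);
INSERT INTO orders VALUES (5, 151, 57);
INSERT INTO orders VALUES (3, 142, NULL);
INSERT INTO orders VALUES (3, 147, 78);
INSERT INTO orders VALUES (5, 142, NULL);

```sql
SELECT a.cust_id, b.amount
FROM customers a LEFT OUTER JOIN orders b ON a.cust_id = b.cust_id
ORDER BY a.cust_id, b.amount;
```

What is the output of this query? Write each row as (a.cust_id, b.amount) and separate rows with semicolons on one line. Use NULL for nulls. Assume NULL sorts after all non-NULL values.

(2, 47); (2, 47); (3, 78); (3, NULL); (5, 57); (5, 57); (5, NULL); (5, NULL); (7, NULL); (8, NULL)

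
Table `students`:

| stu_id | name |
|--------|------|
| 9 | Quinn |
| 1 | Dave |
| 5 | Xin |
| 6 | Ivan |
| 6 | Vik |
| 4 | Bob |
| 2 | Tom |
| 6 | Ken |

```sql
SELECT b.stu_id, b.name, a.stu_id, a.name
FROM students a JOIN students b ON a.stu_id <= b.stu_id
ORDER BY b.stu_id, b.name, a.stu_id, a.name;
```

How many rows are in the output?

39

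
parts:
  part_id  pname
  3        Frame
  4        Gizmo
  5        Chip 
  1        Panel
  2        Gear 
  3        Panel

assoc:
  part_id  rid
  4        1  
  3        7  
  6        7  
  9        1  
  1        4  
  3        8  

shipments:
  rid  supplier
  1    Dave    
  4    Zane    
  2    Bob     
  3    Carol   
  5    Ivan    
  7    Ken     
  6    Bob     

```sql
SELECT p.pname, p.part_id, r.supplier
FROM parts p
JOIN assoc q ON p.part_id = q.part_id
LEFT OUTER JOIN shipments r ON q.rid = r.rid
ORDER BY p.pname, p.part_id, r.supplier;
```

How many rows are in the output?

Step 1 — p INNER JOIN q on part_id → 6 row(s).
Then LEFT JOIN `shipments r` on rid: each of those 6 rows is kept; rows whose q.rid has no match in r get NULL for r's columns.
Result: 6 row(s).

6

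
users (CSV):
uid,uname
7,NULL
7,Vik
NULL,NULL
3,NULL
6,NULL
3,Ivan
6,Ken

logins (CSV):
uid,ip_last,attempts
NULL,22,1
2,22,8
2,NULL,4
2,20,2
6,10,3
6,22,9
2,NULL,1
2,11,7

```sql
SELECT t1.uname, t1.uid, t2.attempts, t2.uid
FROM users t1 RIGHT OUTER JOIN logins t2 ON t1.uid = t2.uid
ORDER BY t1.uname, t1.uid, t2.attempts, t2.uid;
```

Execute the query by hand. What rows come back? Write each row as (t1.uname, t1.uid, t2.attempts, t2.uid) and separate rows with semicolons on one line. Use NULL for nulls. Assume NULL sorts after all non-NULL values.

(Ken, 6, 3, 6); (Ken, 6, 9, 6); (NULL, 6, 3, 6); (NULL, 6, 9, 6); (NULL, NULL, 1, 2); (NULL, NULL, 1, NULL); (NULL, NULL, 2, 2); (NULL, NULL, 4, 2); (NULL, NULL, 7, 2); (NULL, NULL, 8, 2)

RIGHT JOIN keeps every row from `logins`; unmatched rows get NULL for `users`'s columns.
Matching on t1.uid = t2.uid. A NULL in a compared column never satisfies the condition.
Matched pairs: 4; unmatched t2 rows kept: 6.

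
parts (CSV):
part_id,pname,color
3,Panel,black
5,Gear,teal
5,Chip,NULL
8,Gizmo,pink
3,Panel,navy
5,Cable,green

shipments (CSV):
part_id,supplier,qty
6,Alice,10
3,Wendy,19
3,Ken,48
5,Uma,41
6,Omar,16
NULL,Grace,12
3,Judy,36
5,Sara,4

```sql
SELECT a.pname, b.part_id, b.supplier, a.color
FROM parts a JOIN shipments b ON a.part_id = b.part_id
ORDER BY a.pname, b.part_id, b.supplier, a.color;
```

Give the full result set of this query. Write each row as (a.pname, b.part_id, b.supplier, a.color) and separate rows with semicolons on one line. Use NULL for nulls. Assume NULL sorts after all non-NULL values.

(Cable, 5, Sara, green); (Cable, 5, Uma, green); (Chip, 5, Sara, NULL); (Chip, 5, Uma, NULL); (Gear, 5, Sara, teal); (Gear, 5, Uma, teal); (Panel, 3, Judy, black); (Panel, 3, Judy, navy); (Panel, 3, Ken, black); (Panel, 3, Ken, navy); (Panel, 3, Wendy, black); (Panel, 3, Wendy, navy)

INNER JOIN keeps only pairs where the ON condition holds.
Matching on a.part_id = b.part_id. A NULL in a compared column never satisfies the condition.
- a row (part_id=3): matches 3 b row(s) → 3 output row(s).
- a row (part_id=5): matches 2 b row(s) → 2 output row(s).
- a row (part_id=5): matches 2 b row(s) → 2 output row(s).
- a row (part_id=8): no match → dropped.
- a row (part_id=3): matches 3 b row(s) → 3 output row(s).
- a row (part_id=5): matches 2 b row(s) → 2 output row(s).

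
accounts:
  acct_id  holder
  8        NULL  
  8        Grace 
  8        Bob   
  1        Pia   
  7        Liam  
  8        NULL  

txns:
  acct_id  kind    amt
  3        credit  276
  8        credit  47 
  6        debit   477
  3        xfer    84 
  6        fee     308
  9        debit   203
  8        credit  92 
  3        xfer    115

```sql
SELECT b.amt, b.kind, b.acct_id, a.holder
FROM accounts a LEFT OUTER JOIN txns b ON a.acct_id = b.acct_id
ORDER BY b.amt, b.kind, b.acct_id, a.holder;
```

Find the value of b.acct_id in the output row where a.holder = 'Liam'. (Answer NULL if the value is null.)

NULL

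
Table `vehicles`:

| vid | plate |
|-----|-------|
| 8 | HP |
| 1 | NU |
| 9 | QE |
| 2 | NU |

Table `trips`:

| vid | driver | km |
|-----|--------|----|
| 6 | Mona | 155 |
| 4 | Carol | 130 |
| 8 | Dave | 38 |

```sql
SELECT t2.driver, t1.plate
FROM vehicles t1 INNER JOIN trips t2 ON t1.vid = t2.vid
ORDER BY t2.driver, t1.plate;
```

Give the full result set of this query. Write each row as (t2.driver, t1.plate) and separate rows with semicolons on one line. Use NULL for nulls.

(Dave, HP)

INNER JOIN keeps only pairs where the ON condition holds.
Matching on t1.vid = t2.vid.
- t1[0] vid=8 → 1 match(es) in t2 → 1 row(s).
- t1[1] vid=1 → no match; dropped.
- t1[2] vid=9 → no match; dropped.
- t1[3] vid=2 → no match; dropped.
After projecting and ordering:
t2.driver | t1.plate
Dave | HP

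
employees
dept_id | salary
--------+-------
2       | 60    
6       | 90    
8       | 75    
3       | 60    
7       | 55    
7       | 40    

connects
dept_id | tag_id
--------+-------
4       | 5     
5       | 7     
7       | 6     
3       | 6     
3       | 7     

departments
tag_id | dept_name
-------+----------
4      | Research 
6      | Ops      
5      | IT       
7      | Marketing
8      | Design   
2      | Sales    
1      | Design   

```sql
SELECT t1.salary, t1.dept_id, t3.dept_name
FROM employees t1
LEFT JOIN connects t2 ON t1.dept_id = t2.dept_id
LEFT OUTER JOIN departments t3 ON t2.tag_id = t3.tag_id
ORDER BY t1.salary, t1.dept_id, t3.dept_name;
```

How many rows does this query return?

7

Evaluate left to right. First `employees t1 LEFT JOIN connects t2` on dept_id: 7 row(s).
Then LEFT JOIN `departments t3` on tag_id: each of those 7 rows is kept; rows whose t2.tag_id has no match in t3 get NULL for t3's columns.
Result: 7 row(s).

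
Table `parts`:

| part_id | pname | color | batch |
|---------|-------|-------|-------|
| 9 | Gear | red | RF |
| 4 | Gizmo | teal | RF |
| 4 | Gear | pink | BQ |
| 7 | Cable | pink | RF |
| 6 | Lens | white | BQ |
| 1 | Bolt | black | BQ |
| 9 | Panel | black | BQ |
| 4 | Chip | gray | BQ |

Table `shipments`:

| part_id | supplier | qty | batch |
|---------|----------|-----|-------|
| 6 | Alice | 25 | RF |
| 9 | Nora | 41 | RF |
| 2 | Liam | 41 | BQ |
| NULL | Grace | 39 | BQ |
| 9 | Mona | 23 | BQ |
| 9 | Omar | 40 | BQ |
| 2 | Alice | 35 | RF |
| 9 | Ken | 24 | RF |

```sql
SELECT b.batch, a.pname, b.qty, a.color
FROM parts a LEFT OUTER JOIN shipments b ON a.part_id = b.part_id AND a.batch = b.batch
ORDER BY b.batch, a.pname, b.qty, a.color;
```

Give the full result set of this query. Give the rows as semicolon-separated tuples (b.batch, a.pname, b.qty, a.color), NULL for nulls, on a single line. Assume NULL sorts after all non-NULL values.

LEFT JOIN keeps every row from `parts`; unmatched rows get NULL for `shipments`'s columns.
Matching on a.part_id = b.part_id AND a.batch = b.batch. A NULL in a compared column never satisfies the condition.
Matched pairs: 4; unmatched a rows kept: 6.

(BQ, Panel, 23, black); (BQ, Panel, 40, black); (RF, Gear, 24, red); (RF, Gear, 41, red); (NULL, Bolt, NULL, black); (NULL, Cable, NULL, pink); (NULL, Chip, NULL, gray); (NULL, Gear, NULL, pink); (NULL, Gizmo, NULL, teal); (NULL, Lens, NULL, white)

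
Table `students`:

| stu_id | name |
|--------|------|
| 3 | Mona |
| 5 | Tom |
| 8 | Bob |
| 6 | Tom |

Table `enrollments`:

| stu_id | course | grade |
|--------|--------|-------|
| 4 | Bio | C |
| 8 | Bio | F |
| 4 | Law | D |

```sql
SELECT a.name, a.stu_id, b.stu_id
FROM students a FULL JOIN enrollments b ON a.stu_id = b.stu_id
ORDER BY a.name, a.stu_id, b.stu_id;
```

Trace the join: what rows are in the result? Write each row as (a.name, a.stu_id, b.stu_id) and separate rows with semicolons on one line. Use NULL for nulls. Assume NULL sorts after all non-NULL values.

(Bob, 8, 8); (Mona, 3, NULL); (Tom, 5, NULL); (Tom, 6, NULL); (NULL, NULL, 4); (NULL, NULL, 4)

FULL OUTER JOIN keeps every row from both sides; unmatched rows get NULL for the other side's columns.
Matching on a.stu_id = b.stu_id.
- a[0] stu_id=3 → no match; kept with NULLs on the b side.
- a[1] stu_id=5 → no match; kept with NULLs on the b side.
- a[2] stu_id=8 → 1 match(es) in b → 1 row(s).
- a[3] stu_id=6 → no match; kept with NULLs on the b side.
- 2 b row(s) had no a match → kept, a columns NULL.
After projecting and ordering:
a.name | a.stu_id | b.stu_id
Bob | 8 | 8
Mona | 3 | NULL
Tom | 5 | NULL
Tom | 6 | NULL
NULL | NULL | 4
NULL | NULL | 4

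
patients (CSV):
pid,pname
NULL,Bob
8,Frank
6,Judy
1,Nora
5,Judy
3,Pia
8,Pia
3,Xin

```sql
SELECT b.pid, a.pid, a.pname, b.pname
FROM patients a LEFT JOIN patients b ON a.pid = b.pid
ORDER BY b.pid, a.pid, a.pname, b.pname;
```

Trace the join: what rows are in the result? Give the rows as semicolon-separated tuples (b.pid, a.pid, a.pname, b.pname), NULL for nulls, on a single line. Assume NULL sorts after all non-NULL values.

LEFT JOIN keeps every row from `patients a`; unmatched rows get NULL for `patients b`'s columns.
Matching on a.pid = b.pid. A NULL in a compared column never satisfies the condition.
- a (pid=NULL) has no partner → padded with NULL.
- a (pid=8) pairs with 2 row(s) of b.
- a (pid=6) pairs with 1 row(s) of b.
- a (pid=1) pairs with 1 row(s) of b.
- a (pid=5) pairs with 1 row(s) of b.
- a (pid=3) pairs with 2 row(s) of b.
- a (pid=8) pairs with 2 row(s) of b.
- a (pid=3) pairs with 2 row(s) of b.

(1, 1, Nora, Nora); (3, 3, Pia, Pia); (3, 3, Pia, Xin); (3, 3, Xin, Pia); (3, 3, Xin, Xin); (5, 5, Judy, Judy); (6, 6, Judy, Judy); (8, 8, Frank, Frank); (8, 8, Frank, Pia); (8, 8, Pia, Frank); (8, 8, Pia, Pia); (NULL, NULL, Bob, NULL)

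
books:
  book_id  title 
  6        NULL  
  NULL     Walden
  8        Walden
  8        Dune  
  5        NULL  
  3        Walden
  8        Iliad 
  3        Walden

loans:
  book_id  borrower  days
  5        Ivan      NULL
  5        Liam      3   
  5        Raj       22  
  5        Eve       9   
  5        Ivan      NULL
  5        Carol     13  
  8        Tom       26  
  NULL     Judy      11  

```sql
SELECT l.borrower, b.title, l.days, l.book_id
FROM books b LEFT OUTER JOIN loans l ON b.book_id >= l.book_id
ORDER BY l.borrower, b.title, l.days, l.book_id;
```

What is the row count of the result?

36

LEFT JOIN keeps every row from `books`; unmatched rows get NULL for `loans`'s columns.
Matching on b.book_id >= l.book_id. A NULL in a compared column never satisfies the condition.
- b (book_id=6) pairs with 6 row(s) of l.
- b (book_id=NULL) has no partner → padded with NULL.
- b (book_id=8) pairs with 7 row(s) of l.
- b (book_id=8) pairs with 7 row(s) of l.
- b (book_id=5) pairs with 6 row(s) of l.
- b (book_id=3) has no partner → padded with NULL.
- b (book_id=8) pairs with 7 row(s) of l.
- b (book_id=3) has no partner → padded with NULL.
Total: 33 matched + 3 padded = 36 rows.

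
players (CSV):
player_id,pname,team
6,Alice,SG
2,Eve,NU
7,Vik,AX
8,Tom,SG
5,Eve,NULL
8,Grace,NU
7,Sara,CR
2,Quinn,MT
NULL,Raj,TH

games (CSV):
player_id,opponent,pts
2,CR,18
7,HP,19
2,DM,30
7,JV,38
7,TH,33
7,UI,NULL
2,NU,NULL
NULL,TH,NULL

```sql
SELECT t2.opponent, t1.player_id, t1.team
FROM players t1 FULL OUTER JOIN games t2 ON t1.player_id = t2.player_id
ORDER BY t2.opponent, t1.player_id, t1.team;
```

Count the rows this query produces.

20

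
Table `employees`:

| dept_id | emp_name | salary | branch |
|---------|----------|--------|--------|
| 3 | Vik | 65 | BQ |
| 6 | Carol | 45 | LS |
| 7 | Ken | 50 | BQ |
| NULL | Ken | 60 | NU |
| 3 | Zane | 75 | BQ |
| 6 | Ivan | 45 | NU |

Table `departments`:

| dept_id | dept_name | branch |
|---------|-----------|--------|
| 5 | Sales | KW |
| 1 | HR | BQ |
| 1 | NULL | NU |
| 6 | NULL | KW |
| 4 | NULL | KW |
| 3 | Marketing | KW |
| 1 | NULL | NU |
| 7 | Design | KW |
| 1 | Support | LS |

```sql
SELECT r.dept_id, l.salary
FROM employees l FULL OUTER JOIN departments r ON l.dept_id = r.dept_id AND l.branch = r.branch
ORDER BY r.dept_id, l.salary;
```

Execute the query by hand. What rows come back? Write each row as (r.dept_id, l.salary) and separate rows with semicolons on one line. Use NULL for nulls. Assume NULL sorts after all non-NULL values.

(1, NULL); (1, NULL); (1, NULL); (1, NULL); (3, NULL); (4, NULL); (5, NULL); (6, NULL); (7, NULL); (NULL, 45); (NULL, 45); (NULL, 50); (NULL, 60); (NULL, 65); (NULL, 75)

FULL OUTER JOIN keeps every row from both sides; unmatched rows get NULL for the other side's columns.
Matching on l.dept_id = r.dept_id AND l.branch = r.branch. A NULL in a compared column never satisfies the condition.
- l[0] dept_id=3, branch=BQ → no match; kept with NULLs on the r side.
- l[1] dept_id=6, branch=LS → no match; kept with NULLs on the r side.
- l[2] dept_id=7, branch=BQ → no match; kept with NULLs on the r side.
- l[3] dept_id=NULL, branch=NU → no match; kept with NULLs on the r side.
- l[4] dept_id=3, branch=BQ → no match; kept with NULLs on the r side.
- l[5] dept_id=6, branch=NU → no match; kept with NULLs on the r side.
- 9 r row(s) had no l match → kept, l columns NULL.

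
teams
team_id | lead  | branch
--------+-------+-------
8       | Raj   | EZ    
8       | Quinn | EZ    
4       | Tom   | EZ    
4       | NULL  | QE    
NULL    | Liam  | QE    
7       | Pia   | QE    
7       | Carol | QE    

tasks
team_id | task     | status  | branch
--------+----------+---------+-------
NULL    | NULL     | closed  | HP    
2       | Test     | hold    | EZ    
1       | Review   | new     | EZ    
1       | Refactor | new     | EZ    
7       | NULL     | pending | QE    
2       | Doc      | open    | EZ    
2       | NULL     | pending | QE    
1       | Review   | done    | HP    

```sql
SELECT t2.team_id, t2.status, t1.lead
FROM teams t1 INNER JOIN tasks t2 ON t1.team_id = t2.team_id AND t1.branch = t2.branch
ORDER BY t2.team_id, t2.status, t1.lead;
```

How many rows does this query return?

INNER JOIN keeps only pairs where the ON condition holds.
Matching on t1.team_id = t2.team_id AND t1.branch = t2.branch. A NULL in a compared column never satisfies the condition.
- team_id=8, branch=EZ: no matching t2 row, dropped.
- team_id=8, branch=EZ: no matching t2 row, dropped.
- team_id=4, branch=EZ: no matching t2 row, dropped.
- team_id=4, branch=QE: no matching t2 row, dropped.
- team_id=NULL, branch=QE: no matching t2 row, dropped.
- team_id=7, branch=QE: 1 matching t2 row(s), so 1 row(s) emitted.
- team_id=7, branch=QE: 1 matching t2 row(s), so 1 row(s) emitted.
Total: 2 rows.

2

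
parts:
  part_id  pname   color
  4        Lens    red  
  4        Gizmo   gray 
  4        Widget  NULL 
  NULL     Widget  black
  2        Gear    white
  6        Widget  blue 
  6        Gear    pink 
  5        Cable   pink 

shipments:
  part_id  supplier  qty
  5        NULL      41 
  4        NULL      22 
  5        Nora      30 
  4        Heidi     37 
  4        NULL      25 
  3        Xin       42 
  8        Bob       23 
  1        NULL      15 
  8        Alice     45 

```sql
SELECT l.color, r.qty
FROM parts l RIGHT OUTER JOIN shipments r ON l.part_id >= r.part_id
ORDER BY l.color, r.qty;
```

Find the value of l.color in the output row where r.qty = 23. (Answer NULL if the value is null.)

RIGHT JOIN keeps every row from `shipments`; unmatched rows get NULL for `parts`'s columns.
Matching on l.part_id >= r.part_id. A NULL in a compared column never satisfies the condition.
- part_id=4: 5 matching r row(s), so 5 row(s) emitted.
- part_id=4: 5 matching r row(s), so 5 row(s) emitted.
- part_id=4: 5 matching r row(s), so 5 row(s) emitted.
- part_id=NULL: no matching r row.
- part_id=2: 1 matching r row(s), so 1 row(s) emitted.
- part_id=6: 7 matching r row(s), so 7 row(s) emitted.
- part_id=6: 7 matching r row(s), so 7 row(s) emitted.
- part_id=5: 7 matching r row(s), so 7 row(s) emitted.
- plus 2 unmatched r row(s), each kept with NULL l columns.

NULL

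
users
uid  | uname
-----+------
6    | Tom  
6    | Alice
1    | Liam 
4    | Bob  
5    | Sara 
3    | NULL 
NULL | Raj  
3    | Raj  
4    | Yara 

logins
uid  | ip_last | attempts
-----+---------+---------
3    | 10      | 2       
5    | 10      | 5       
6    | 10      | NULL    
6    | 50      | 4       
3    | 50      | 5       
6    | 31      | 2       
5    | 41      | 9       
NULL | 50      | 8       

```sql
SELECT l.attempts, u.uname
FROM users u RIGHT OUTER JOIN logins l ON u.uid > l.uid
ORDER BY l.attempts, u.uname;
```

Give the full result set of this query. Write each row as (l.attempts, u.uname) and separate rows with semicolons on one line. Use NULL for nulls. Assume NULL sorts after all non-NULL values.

(2, Alice); (2, Bob); (2, Sara); (2, Tom); (2, Yara); (2, NULL); (4, NULL); (5, Alice); (5, Alice); (5, Bob); (5, Sara); (5, Tom); (5, Tom); (5, Yara); (8, NULL); (9, Alice); (9, Tom); (NULL, NULL)

RIGHT JOIN keeps every row from `logins`; unmatched rows get NULL for `users`'s columns.
Matching on u.uid > l.uid. A NULL in a compared column never satisfies the condition.
- u row (uid=6): matches 4 l row(s) → 4 output row(s).
- u row (uid=6): matches 4 l row(s) → 4 output row(s).
- u row (uid=1): no match.
- u row (uid=4): matches 2 l row(s) → 2 output row(s).
- u row (uid=5): matches 2 l row(s) → 2 output row(s).
- u row (uid=3): no match.
- u row (uid=NULL): no match.
- u row (uid=3): no match.
- u row (uid=4): matches 2 l row(s) → 2 output row(s).
- 4 l row(s) had no u match → kept, u columns NULL.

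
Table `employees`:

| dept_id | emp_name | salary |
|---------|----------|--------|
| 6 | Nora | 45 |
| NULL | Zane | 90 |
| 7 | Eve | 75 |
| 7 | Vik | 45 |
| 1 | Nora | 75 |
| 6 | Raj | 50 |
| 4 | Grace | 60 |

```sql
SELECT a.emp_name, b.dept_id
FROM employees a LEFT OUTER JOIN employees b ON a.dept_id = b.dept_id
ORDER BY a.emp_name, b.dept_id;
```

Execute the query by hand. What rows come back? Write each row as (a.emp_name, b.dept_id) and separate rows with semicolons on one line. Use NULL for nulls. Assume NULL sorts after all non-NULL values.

LEFT JOIN keeps every row from `employees a`; unmatched rows get NULL for `employees b`'s columns.
Matching on a.dept_id = b.dept_id. A NULL in a compared column never satisfies the condition.
- a[0] dept_id=6 → 2 match(es) in b → 2 row(s).
- a[1] dept_id=NULL → no match; kept with NULLs on the b side.
- a[2] dept_id=7 → 2 match(es) in b → 2 row(s).
- a[3] dept_id=7 → 2 match(es) in b → 2 row(s).
- a[4] dept_id=1 → 1 match(es) in b → 1 row(s).
- a[5] dept_id=6 → 2 match(es) in b → 2 row(s).
- a[6] dept_id=4 → 1 match(es) in b → 1 row(s).

(Eve, 7); (Eve, 7); (Grace, 4); (Nora, 1); (Nora, 6); (Nora, 6); (Raj, 6); (Raj, 6); (Vik, 7); (Vik, 7); (Zane, NULL)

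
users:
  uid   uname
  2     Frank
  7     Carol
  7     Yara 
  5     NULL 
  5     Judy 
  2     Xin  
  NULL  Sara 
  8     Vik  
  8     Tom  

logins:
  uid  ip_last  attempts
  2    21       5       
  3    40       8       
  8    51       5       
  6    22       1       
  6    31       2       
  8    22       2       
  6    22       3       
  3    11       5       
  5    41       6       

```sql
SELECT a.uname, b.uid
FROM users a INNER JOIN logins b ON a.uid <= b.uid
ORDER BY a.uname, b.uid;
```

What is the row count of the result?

INNER JOIN keeps only pairs where the ON condition holds.
Matching on a.uid <= b.uid. A NULL in a compared column never satisfies the condition.
Matched pairs: 38.
Total: 38 rows.

38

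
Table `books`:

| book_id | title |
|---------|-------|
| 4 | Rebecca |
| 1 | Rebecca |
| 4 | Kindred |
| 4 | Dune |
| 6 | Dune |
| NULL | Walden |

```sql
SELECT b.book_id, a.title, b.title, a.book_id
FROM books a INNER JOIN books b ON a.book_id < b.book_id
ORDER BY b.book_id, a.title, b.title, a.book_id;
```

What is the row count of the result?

INNER JOIN keeps only pairs where the ON condition holds.
Matching on a.book_id < b.book_id. A NULL in a compared column never satisfies the condition.
Matched pairs: 7.
Total: 7 rows.

7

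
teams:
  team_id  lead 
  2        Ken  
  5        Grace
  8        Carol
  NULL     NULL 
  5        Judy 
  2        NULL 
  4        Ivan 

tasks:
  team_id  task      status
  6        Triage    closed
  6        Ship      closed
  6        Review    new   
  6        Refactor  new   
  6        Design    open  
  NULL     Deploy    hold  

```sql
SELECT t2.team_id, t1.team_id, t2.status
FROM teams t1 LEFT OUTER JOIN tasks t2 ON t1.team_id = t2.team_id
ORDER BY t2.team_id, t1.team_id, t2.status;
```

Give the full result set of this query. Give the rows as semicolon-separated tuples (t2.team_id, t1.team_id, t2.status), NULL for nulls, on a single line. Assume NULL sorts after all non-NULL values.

(NULL, 2, NULL); (NULL, 2, NULL); (NULL, 4, NULL); (NULL, 5, NULL); (NULL, 5, NULL); (NULL, 8, NULL); (NULL, NULL, NULL)

LEFT JOIN keeps every row from `teams`; unmatched rows get NULL for `tasks`'s columns.
Matching on t1.team_id = t2.team_id. A NULL in a compared column never satisfies the condition.
Matched pairs: 0; unmatched t1 rows kept: 7.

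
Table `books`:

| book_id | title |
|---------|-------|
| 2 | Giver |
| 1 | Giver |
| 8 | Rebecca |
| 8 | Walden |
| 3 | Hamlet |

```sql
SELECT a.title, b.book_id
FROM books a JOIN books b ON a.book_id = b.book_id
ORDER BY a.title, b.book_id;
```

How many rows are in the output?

INNER JOIN keeps only pairs where the ON condition holds.
Matching on a.book_id = b.book_id.
Matched pairs: 7.
Total: 7 rows.

7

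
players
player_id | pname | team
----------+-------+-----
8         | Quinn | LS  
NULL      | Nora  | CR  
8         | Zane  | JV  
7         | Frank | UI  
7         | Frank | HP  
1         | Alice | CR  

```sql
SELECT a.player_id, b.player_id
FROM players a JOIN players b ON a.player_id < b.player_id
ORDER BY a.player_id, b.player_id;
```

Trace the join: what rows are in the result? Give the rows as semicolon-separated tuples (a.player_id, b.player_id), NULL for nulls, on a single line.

(1, 7); (1, 7); (1, 8); (1, 8); (7, 8); (7, 8); (7, 8); (7, 8)

INNER JOIN keeps only pairs where the ON condition holds.
Matching on a.player_id < b.player_id. A NULL in a compared column never satisfies the condition.
Matched pairs: 8.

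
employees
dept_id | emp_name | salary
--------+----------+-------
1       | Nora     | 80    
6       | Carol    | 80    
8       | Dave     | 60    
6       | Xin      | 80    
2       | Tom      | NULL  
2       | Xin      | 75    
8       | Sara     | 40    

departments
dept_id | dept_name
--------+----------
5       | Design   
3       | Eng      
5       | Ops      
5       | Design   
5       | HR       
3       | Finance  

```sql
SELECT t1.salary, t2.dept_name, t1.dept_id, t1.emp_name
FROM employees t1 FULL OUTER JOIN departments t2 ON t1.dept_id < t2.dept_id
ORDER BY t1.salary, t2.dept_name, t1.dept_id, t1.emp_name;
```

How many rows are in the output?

FULL OUTER JOIN keeps every row from both sides; unmatched rows get NULL for the other side's columns.
Matching on t1.dept_id < t2.dept_id.
- t1 row (dept_id=1): matches 6 t2 row(s) → 6 output row(s).
- t1 row (dept_id=6): no match → kept, t2 columns NULL.
- t1 row (dept_id=8): no match → kept, t2 columns NULL.
- t1 row (dept_id=6): no match → kept, t2 columns NULL.
- t1 row (dept_id=2): matches 6 t2 row(s) → 6 output row(s).
- t1 row (dept_id=2): matches 6 t2 row(s) → 6 output row(s).
- t1 row (dept_id=8): no match → kept, t2 columns NULL.
Total: 18 matched + 4 padded = 22 rows.

22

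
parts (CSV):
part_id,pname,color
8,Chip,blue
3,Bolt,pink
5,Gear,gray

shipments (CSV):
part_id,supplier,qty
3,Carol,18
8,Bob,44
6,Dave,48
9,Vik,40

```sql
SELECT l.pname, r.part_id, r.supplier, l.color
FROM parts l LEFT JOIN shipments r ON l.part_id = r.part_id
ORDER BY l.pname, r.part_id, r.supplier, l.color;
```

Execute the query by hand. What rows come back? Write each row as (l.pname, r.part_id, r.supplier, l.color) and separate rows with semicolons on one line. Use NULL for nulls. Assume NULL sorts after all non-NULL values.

(Bolt, 3, Carol, pink); (Chip, 8, Bob, blue); (Gear, NULL, NULL, gray)

LEFT JOIN keeps every row from `parts`; unmatched rows get NULL for `shipments`'s columns.
Matching on l.part_id = r.part_id.
- l[0] part_id=8 → 1 match(es) in r → 1 row(s).
- l[1] part_id=3 → 1 match(es) in r → 1 row(s).
- l[2] part_id=5 → no match; kept with NULLs on the r side.
After projecting and ordering:
l.pname | r.part_id | r.supplier | l.color
Bolt | 3 | Carol | pink
Chip | 8 | Bob | blue
Gear | NULL | NULL | gray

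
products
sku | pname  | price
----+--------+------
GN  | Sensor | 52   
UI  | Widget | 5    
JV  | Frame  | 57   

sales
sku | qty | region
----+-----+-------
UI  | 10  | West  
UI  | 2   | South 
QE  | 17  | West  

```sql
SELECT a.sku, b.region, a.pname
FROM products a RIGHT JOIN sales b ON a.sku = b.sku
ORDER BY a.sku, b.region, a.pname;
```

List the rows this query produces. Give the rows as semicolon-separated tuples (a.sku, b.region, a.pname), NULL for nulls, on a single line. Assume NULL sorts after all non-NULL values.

(UI, South, Widget); (UI, West, Widget); (NULL, West, NULL)

RIGHT JOIN keeps every row from `sales`; unmatched rows get NULL for `products`'s columns.
Matching on a.sku = b.sku.
Matched pairs: 2; unmatched b rows kept: 1.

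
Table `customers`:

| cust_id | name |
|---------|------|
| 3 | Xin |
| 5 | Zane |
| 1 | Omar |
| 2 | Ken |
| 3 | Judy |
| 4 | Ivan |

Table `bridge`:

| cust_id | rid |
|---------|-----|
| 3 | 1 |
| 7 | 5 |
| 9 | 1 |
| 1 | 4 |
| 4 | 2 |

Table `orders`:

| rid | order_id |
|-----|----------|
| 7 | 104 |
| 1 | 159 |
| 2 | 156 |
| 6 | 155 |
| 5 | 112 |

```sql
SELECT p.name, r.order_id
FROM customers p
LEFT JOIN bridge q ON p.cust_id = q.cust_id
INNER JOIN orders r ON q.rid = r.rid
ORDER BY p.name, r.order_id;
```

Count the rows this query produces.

3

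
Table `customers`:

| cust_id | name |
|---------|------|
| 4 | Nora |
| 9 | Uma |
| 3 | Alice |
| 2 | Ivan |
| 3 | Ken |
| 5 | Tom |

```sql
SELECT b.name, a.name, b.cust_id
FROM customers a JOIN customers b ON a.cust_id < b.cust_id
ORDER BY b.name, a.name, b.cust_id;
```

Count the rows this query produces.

INNER JOIN keeps only pairs where the ON condition holds.
Matching on a.cust_id < b.cust_id.
- a (cust_id=4) pairs with 2 row(s) of b.
- a (cust_id=9) has no partner → excluded.
- a (cust_id=3) pairs with 3 row(s) of b.
- a (cust_id=2) pairs with 5 row(s) of b.
- a (cust_id=3) pairs with 3 row(s) of b.
- a (cust_id=5) pairs with 1 row(s) of b.
Total: 14 rows.

14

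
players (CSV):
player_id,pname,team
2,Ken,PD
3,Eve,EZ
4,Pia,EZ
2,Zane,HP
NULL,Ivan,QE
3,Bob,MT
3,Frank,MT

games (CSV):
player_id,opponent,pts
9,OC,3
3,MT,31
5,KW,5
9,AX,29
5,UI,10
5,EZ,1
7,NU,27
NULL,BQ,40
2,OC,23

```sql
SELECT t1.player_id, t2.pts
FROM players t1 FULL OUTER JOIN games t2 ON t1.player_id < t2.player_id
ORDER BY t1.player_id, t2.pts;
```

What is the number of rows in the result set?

41

FULL OUTER JOIN keeps every row from both sides; unmatched rows get NULL for the other side's columns.
Matching on t1.player_id < t2.player_id. A NULL in a compared column never satisfies the condition.
- t1 row (player_id=2): matches 7 t2 row(s) → 7 output row(s).
- t1 row (player_id=3): matches 6 t2 row(s) → 6 output row(s).
- t1 row (player_id=4): matches 6 t2 row(s) → 6 output row(s).
- t1 row (player_id=2): matches 7 t2 row(s) → 7 output row(s).
- t1 row (player_id=NULL): no match → kept, t2 columns NULL.
- t1 row (player_id=3): matches 6 t2 row(s) → 6 output row(s).
- t1 row (player_id=3): matches 6 t2 row(s) → 6 output row(s).
- 2 row(s) from t2 found no t1 partner → padded with NULL.
Total: 38 matched + 3 padded = 41 rows.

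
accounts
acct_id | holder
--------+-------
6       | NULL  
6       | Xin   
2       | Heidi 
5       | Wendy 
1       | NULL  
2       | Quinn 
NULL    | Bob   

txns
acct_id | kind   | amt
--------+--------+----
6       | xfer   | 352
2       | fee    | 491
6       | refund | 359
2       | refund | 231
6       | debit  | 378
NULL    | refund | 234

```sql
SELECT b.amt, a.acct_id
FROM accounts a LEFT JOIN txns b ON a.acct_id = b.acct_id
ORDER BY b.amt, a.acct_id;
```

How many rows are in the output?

LEFT JOIN keeps every row from `accounts`; unmatched rows get NULL for `txns`'s columns.
Matching on a.acct_id = b.acct_id. A NULL in a compared column never satisfies the condition.
- a (acct_id=6) pairs with 3 row(s) of b.
- a (acct_id=6) pairs with 3 row(s) of b.
- a (acct_id=2) pairs with 2 row(s) of b.
- a (acct_id=5) has no partner → padded with NULL.
- a (acct_id=1) has no partner → padded with NULL.
- a (acct_id=2) pairs with 2 row(s) of b.
- a (acct_id=NULL) has no partner → padded with NULL.
Total: 10 matched + 3 padded = 13 rows.

13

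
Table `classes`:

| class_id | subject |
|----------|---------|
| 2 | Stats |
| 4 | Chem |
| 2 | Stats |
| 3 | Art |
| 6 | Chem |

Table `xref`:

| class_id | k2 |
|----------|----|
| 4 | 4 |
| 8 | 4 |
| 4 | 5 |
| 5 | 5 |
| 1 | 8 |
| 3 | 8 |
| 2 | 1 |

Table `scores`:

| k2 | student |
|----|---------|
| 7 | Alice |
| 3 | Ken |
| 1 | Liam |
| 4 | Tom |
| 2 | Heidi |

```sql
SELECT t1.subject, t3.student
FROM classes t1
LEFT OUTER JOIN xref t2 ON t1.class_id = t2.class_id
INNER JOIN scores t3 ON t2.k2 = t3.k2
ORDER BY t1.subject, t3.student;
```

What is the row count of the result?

3

Evaluate left to right. First `classes t1 LEFT JOIN xref t2` on class_id: 6 row(s).
Then INNER JOIN `scores t3` on k2: keep only rows whose t2.k2 appears in t3.
Result: 3 row(s).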